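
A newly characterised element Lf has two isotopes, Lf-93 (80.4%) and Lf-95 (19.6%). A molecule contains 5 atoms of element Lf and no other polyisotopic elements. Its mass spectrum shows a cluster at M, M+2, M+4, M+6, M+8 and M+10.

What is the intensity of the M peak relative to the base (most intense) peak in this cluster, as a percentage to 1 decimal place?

Binomial terms of (0.804 + 0.196)^5: M 0.3360, M+2 0.4095, M+4 0.1997, M+6 0.0487, M+8 0.0059, M+10 0.0003 → M+2 is the base peak.
P(M+2) = C(5,1) × 0.804^4 × 0.196^1 = 5 × 0.41785365 × 0.1960 = 0.409497 (base)
P(M) = C(5,0) × 0.804^5 × 0.196^0 = 1 × 0.33595433 × 1.0000 = 0.335954
Relative intensity = 0.335954 / 0.409497 × 100 = 82.0

82.0%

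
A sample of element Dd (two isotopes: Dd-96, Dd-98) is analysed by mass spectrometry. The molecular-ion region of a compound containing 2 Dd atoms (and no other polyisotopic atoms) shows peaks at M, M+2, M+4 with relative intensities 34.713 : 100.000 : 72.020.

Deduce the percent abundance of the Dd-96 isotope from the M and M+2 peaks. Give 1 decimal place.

Let p = fractional abundance of Dd-96. I(M+2)/I(M) = [C(2,1)·p^1·(1−p)] / p^2 = 2·(1−p)/p = 100.000/34.713 = 2.8808
(1−p)/p = 2.8808/2 = 1.4404  ⇒  p = 1/(1 + 1.4404) = 0.4098
Dd-96: 41.0%, Dd-98: 59.0%.

41.0%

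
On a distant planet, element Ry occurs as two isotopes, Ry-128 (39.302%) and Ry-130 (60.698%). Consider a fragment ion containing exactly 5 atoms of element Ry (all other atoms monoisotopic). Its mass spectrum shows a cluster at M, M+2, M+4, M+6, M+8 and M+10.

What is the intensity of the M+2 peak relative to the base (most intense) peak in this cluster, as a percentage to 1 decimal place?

21.0%

(0.39302 + 0.60698)^5 gives M 0.0094, M+2 0.0724, M+4 0.2237, M+6 0.3454, M+8 0.2667, M+10 0.0824; the largest is M+6.
P(M+6) = C(5,3) × 0.39302^2 × 0.60698^3 = 10 × 0.15446472 × 0.22362644 = 0.345424 (base)
P(M+2) = C(5,1) × 0.39302^4 × 0.60698^1 = 5 × 0.02385935 × 0.60698 = 0.072411
Relative intensity = 0.072411 / 0.345424 × 100 = 21.0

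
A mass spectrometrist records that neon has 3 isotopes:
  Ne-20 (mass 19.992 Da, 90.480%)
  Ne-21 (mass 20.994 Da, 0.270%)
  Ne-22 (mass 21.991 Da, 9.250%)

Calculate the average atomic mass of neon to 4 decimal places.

Ar = Σ fᵢ·mᵢ = 0.90480 × 19.992 + 0.00270 × 20.994 + 0.09250 × 21.991
= 18.08876 + 0.05668 + 2.03417 = 20.17961 Da

20.1796 Da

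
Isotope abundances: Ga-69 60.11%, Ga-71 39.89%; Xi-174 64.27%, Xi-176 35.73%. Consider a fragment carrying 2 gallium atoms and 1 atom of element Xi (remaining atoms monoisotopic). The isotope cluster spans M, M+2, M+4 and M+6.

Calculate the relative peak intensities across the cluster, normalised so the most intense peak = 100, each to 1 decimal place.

Gallium pattern (n=2): 0.36132121 : 0.47955758 : 0.15912121
Element Xi pattern (n=1): 0.6427 : 0.3573
Convolve the two distributions (both contribute in 2-u steps):
  M: 0.36132121×0.6427 = 0.232221
  M+2: 0.36132121×0.3573 + 0.47955758×0.6427 = 0.437312
  M+4: 0.47955758×0.3573 + 0.15912121×0.6427 = 0.273613
  M+6: 0.15912121×0.3573 = 0.056854
Scale to base peak (0.437312) = 100: 53.1 : 100.0 : 62.6 : 13.0

53.1 : 100.0 : 62.6 : 13.0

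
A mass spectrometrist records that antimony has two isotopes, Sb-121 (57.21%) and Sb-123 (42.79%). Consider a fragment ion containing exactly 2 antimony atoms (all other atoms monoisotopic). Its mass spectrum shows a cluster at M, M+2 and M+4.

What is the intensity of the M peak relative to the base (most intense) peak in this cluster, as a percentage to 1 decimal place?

Binomial terms of (0.5721 + 0.4279)^2: M 0.3273, M+2 0.4896, M+4 0.1831 → M+2 is the base peak.
P(M+2) = C(2,1) × 0.5721^1 × 0.4279^1 = 2 × 0.5721 × 0.4279 = 0.489603 (base)
P(M) = C(2,0) × 0.5721^2 × 0.4279^0 = 1 × 0.32729841 × 1.0000 = 0.327298
Relative intensity = 0.327298 / 0.489603 × 100 = 66.8

66.8%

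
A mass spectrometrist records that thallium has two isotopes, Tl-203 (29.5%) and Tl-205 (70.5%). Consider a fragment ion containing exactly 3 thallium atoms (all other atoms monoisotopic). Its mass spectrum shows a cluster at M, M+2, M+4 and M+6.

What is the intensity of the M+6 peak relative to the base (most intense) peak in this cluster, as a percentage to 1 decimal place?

Term probabilities: M 0.0257, M+2 0.1841, M+4 0.4399, M+6 0.3504. Base peak = M+4.
P(M+4) = C(3,2) × 0.295^1 × 0.705^2 = 3 × 0.2950 × 0.497025 = 0.439867 (base)
P(M+6) = C(3,3) × 0.295^0 × 0.705^3 = 1 × 1.0000 × 0.35040263 = 0.350403
Relative intensity = 0.350403 / 0.439867 × 100 = 79.7

79.7%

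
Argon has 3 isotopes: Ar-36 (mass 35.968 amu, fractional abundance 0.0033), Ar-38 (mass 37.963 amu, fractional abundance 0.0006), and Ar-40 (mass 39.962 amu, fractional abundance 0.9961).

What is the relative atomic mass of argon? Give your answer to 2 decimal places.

Weight each isotope mass by its fractional abundance: 0.0033 × 35.968 + 0.0006 × 37.963 + 0.9961 × 39.962
= 0.1187 + 0.0228 + 39.8061 = 39.9476 amu

39.95 amu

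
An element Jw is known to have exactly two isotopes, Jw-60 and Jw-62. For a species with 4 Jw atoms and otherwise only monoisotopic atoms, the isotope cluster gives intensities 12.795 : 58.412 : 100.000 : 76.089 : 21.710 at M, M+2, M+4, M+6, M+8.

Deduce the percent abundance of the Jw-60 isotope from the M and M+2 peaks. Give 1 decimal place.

Let p = fractional abundance of Jw-60. I(M+2)/I(M) = [C(4,1)·p^3·(1−p)] / p^4 = 4·(1−p)/p = 58.412/12.795 = 4.5652
(1−p)/p = 4.5652/4 = 1.1413  ⇒  p = 1/(1 + 1.1413) = 0.4670
Jw-60: 46.7%, Jw-62: 53.3%.

46.7%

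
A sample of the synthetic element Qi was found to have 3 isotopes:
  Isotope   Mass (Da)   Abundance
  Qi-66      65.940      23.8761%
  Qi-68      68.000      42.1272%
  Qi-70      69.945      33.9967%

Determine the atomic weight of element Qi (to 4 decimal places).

68.1694 Da

Ar = Σ fᵢ·mᵢ = 0.238761 × 65.940 + 0.421272 × 68.000 + 0.339967 × 69.945
= 15.74390 + 28.64650 + 23.77899 = 68.16939 Da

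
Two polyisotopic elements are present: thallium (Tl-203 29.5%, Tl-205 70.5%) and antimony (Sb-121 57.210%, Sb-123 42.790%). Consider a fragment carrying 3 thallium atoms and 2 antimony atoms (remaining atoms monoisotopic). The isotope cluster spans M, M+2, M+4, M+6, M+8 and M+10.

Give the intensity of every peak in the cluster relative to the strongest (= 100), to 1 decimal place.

Thallium pattern (n=3): 0.02567237 : 0.18405787 : 0.43986713 : 0.35040263
Antimony pattern (n=2): 0.32729841 : 0.48960318 : 0.18309841
Convolve the two distributions (both contribute in 2-u steps):
  M: 0.02567237×0.32729841 = 0.008403
  M+2: 0.02567237×0.48960318 + 0.18405787×0.32729841 = 0.072811
  M+4: 0.02567237×0.18309841 + 0.18405787×0.48960318 + 0.43986713×0.32729841 = 0.238784
  M+6: 0.18405787×0.18309841 + 0.43986713×0.48960318 + 0.35040263×0.32729841 = 0.363747
  M+8: 0.43986713×0.18309841 + 0.35040263×0.48960318 = 0.252097
  M+10: 0.35040263×0.18309841 = 0.064158
Scale to base peak (0.363747) = 100: 2.3 : 20.0 : 65.6 : 100.0 : 69.3 : 17.6

2.3 : 20.0 : 65.6 : 100.0 : 69.3 : 17.6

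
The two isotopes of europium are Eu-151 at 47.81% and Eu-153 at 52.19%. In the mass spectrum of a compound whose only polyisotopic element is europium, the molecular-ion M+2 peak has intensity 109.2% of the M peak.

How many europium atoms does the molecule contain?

For n independent Eu atoms, I(M+2)/I(M) = n · (abundance Eu-153) / (abundance Eu-151) = n · 0.5219/0.4781.
n = 1.092 × 0.4781/0.5219 = 1.00 ≈ 1

1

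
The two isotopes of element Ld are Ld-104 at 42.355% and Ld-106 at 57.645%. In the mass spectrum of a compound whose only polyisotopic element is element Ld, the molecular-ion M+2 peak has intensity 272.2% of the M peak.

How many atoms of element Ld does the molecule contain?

With n Ld atoms, P(M+2)/P(M) = C(n,1)·p^(n−1)q / p^n = n·q/p = n · 0.57645/0.42355.
n = 2.722 × 0.42355/0.57645 = 2.00 ≈ 2

2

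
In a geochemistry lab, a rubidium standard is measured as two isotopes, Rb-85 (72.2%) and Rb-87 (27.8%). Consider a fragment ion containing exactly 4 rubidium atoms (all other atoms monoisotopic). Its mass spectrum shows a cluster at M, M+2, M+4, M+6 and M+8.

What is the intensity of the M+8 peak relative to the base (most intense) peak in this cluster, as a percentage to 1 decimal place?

1.4%

(0.722 + 0.278)^4 gives M 0.2717, M+2 0.4185, M+4 0.2417, M+6 0.0620, M+8 0.0060; the largest is M+2.
P(M+2) = C(4,1) × 0.722^3 × 0.278^1 = 4 × 0.37636705 × 0.2780 = 0.418520 (base)
P(M+8) = C(4,4) × 0.722^0 × 0.278^4 = 1 × 1.0000 × 0.00597282 = 0.005973
Relative intensity = 0.005973 / 0.418520 × 100 = 1.4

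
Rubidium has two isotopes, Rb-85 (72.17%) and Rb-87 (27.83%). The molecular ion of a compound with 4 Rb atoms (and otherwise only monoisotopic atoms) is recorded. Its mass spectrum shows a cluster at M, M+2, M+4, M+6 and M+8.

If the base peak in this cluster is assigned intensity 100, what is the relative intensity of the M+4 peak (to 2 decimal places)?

Binomial terms of (0.7217 + 0.2783)^4: M 0.2713, M+2 0.4184, M+4 0.2420, M+6 0.0622, M+8 0.0060 → M+2 is the base peak.
P(M+2) = C(4,1) × 0.7217^3 × 0.2783^1 = 4 × 0.37589809 × 0.2783 = 0.418450 (base)
P(M+4) = C(4,2) × 0.7217^2 × 0.2783^2 = 6 × 0.52085089 × 0.07745089 = 0.242042
Relative intensity = 0.242042 / 0.418450 × 100 = 57.84

57.84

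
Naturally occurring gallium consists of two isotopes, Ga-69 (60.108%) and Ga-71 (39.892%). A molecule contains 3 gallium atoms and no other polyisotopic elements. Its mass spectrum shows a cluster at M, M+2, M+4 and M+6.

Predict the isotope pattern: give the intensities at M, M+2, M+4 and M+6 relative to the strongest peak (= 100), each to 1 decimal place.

Expanding (0.60108 + 0.39892)^3:
P(M) = 0.60108^3 = 0.217169
P(M+2) = 3 × 0.60108^2 × 0.39892^1 = 0.432386
P(M+4) = 3 × 0.60108^1 × 0.39892^2 = 0.286963
P(M+6) = 0.39892^3 = 0.063483
The M+2 peak is largest (0.432386); scaling to 100 gives 50.2 : 100.0 : 66.4 : 14.7.

50.2 : 100.0 : 66.4 : 14.7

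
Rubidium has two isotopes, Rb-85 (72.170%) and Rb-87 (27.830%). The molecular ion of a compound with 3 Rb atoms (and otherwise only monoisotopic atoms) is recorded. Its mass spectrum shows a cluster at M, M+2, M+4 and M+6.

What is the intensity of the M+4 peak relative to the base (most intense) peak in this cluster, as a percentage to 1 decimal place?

38.6%

Binomial terms of (0.72170 + 0.27830)^3: M 0.3759, M+2 0.4349, M+4 0.1677, M+6 0.0216 → M+2 is the base peak.
P(M+2) = C(3,1) × 0.72170^2 × 0.27830^1 = 3 × 0.52085089 × 0.2783 = 0.434858 (base)
P(M+4) = C(3,2) × 0.72170^1 × 0.27830^2 = 3 × 0.7217 × 0.07745089 = 0.167689
Relative intensity = 0.167689 / 0.434858 × 100 = 38.6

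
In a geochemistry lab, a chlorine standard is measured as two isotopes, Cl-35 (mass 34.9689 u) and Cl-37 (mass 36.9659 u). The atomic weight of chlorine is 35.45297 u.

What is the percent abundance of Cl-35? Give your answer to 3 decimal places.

75.760%

Let x be the fractional abundance of Cl-35; then Cl-37 has abundance 1 − x.
34.9689·x + 36.9659·(1 − x) = 35.45297
(34.9689 − 36.9659)·x = 35.45297 − 36.9659
x = -1.51293 / -1.9970 = 0.75760 → 75.760% Cl-35, 24.240% Cl-37.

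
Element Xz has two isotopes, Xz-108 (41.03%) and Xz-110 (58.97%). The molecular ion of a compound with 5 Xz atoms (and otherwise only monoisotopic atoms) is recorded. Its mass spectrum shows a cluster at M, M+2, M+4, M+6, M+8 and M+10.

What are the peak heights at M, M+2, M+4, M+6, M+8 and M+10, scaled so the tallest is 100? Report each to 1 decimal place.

3.4 : 24.2 : 69.6 : 100.0 : 71.9 : 20.7

Each Xz atom is independently Xz-108 (p = 0.4103) or Xz-110 (q = 0.5897); the cluster is the binomial expansion (p + q)^5.
P(M) = 0.4103^5 = 0.011628
P(M+2) = 5 × 0.4103^4 × 0.5897^1 = 0.083562
P(M+4) = 10 × 0.4103^3 × 0.5897^2 = 0.240197
P(M+6) = 10 × 0.4103^2 × 0.5897^3 = 0.345220
P(M+8) = 5 × 0.4103^1 × 0.5897^4 = 0.248082
P(M+10) = 0.5897^5 = 0.071311
The M+6 peak is largest (0.345220); scaling to 100 gives 3.4 : 24.2 : 69.6 : 100.0 : 71.9 : 20.7.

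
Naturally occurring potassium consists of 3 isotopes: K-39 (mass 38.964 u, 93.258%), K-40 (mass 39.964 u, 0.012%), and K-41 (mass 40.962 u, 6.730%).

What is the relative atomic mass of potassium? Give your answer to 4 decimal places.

39.0986 u

The abundance-weighted mean is 0.93258 × 38.964 + 0.00012 × 39.964 + 0.06730 × 40.962
= 36.33705 + 0.00480 + 2.75674 = 39.09859 u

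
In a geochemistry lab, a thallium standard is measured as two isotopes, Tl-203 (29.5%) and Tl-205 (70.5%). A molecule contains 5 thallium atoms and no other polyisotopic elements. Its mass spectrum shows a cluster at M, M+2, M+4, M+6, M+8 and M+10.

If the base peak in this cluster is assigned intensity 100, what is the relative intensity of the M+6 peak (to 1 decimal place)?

Term probabilities: M 0.0022, M+2 0.0267, M+4 0.1276, M+6 0.3049, M+8 0.3644, M+10 0.1742. Base peak = M+8.
P(M+8) = C(5,4) × 0.295^1 × 0.705^4 = 5 × 0.2950 × 0.24703385 = 0.364375 (base)
P(M+6) = C(5,3) × 0.295^2 × 0.705^3 = 10 × 0.087025 × 0.35040263 = 0.304938
Relative intensity = 0.304938 / 0.364375 × 100 = 83.7

83.7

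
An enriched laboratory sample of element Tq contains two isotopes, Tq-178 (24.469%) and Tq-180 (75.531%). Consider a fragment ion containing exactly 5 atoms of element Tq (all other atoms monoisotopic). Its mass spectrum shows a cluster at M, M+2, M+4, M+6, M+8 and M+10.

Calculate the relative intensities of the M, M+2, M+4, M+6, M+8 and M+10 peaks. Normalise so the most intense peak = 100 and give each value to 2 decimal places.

0.22 : 3.40 : 20.99 : 64.79 : 100.00 : 61.74

Each Tq atom is independently Tq-178 (p = 0.24469) or Tq-180 (q = 0.75531); the cluster is the binomial expansion (p + q)^5.
P(M) = 0.24469^5 = 0.000877
P(M+2) = 5 × 0.24469^4 × 0.75531^1 = 0.013538
P(M+4) = 10 × 0.24469^3 × 0.75531^2 = 0.083579
P(M+6) = 10 × 0.24469^2 × 0.75531^3 = 0.257993
P(M+8) = 5 × 0.24469^1 × 0.75531^4 = 0.398187
P(M+10) = 0.75531^5 = 0.245825
The M+8 peak is largest (0.398187); scaling to 100 gives 0.22 : 3.40 : 20.99 : 64.79 : 100.00 : 61.74.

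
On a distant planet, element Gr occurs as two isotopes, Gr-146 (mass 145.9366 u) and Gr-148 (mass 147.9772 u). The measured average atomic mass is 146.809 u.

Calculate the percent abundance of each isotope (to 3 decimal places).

Gr-146: 57.248%, Gr-148: 42.752%

With x = fraction of Gr-146 (so Gr-148 is 1 − x):
145.9366·x + 147.9772·(1 − x) = 146.809
(145.9366 − 147.9772)·x = 146.809 − 147.9772
x = -1.1682 / -2.0406 = 0.57248 → 57.248% Gr-146, 42.752% Gr-148.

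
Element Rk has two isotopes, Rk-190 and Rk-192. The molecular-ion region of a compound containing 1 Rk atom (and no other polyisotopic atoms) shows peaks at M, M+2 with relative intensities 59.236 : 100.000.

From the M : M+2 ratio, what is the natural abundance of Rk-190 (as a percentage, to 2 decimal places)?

37.20%

Let p = fractional abundance of Rk-190. I(M+2)/I(M) = [C(1,1)·p^0·(1−p)] / p^1 = 1·(1−p)/p = 100.000/59.236 = 1.6882
(1−p)/p = 1.6882/1 = 1.6882  ⇒  p = 1/(1 + 1.6882) = 0.3720
Rk-190: 37.20%, Rk-192: 62.80%.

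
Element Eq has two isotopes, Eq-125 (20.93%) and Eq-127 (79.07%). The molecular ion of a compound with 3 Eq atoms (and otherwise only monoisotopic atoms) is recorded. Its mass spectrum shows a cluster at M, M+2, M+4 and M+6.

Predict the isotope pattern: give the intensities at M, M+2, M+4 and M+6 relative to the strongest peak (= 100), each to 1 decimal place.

Expanding (0.2093 + 0.7907)^3:
P(M) = 0.2093^3 = 0.009169
P(M+2) = 3 × 0.2093^2 × 0.7907^1 = 0.103913
P(M+4) = 3 × 0.2093^1 × 0.7907^2 = 0.392567
P(M+6) = 0.7907^3 = 0.494351
The M+6 peak is largest (0.494351); scaling to 100 gives 1.9 : 21.0 : 79.4 : 100.0.

1.9 : 21.0 : 79.4 : 100.0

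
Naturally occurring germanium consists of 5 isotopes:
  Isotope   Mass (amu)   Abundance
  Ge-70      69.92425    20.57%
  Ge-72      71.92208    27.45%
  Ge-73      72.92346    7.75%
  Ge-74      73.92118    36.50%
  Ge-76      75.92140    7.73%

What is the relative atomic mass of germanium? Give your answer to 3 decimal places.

72.628 amu

Average mass = Σ (abundance × isotope mass) = 0.2057 × 69.92425 + 0.2745 × 71.92208 + 0.0775 × 72.92346 + 0.3650 × 73.92118 + 0.0773 × 75.92140
= 14.383418 + 19.742611 + 5.651568 + 26.981231 + 5.868724 = 72.627552 amu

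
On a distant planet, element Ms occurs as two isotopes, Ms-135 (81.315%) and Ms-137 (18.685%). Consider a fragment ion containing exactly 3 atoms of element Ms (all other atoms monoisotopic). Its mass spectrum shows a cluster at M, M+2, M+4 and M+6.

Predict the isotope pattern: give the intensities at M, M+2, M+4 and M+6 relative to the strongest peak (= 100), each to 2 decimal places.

100.00 : 68.94 : 15.84 : 1.21

Expanding (0.81315 + 0.18685)^3:
P(M) = 0.81315^3 = 0.537665
P(M+2) = 3 × 0.81315^2 × 0.18685^1 = 0.370643
P(M+4) = 3 × 0.81315^1 × 0.18685^2 = 0.085168
P(M+6) = 0.18685^3 = 0.006523
The M peak is largest (0.537665); scaling to 100 gives 100.00 : 68.94 : 15.84 : 1.21.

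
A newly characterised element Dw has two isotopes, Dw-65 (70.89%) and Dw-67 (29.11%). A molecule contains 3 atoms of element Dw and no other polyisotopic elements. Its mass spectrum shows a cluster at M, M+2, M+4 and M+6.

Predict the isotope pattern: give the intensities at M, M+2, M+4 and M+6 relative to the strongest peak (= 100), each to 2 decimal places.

Expanding (0.7089 + 0.2911)^3:
P(M) = 0.7089^3 = 0.356250
P(M+2) = 3 × 0.7089^2 × 0.2911^1 = 0.438867
P(M+4) = 3 × 0.7089^1 × 0.2911^2 = 0.180215
P(M+6) = 0.2911^3 = 0.024668
The M+2 peak is largest (0.438867); scaling to 100 gives 81.17 : 100.00 : 41.06 : 5.62.

81.17 : 100.00 : 41.06 : 5.62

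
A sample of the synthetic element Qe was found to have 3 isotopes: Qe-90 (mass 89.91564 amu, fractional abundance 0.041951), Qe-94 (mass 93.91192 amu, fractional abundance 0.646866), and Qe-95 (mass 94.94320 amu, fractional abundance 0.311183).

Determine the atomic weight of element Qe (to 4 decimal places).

The abundance-weighted mean is 0.041951 × 89.91564 + 0.646866 × 93.91192 + 0.311183 × 94.94320
= 3.772051 + 60.748428 + 29.544710 = 94.065189 amu

94.0652 amu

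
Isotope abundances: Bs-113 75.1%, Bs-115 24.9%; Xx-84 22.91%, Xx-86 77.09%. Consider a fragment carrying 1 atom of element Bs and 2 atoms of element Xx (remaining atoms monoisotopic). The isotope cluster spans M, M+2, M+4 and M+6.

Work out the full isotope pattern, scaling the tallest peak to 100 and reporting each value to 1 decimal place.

Element Bs pattern (n=1): 0.7510 : 0.2490
Element Xx pattern (n=2): 0.05248681 : 0.35322638 : 0.59428681
Convolve the two distributions (both contribute in 2-u steps):
  M: 0.7510×0.05248681 = 0.039418
  M+2: 0.7510×0.35322638 + 0.2490×0.05248681 = 0.278342
  M+4: 0.7510×0.59428681 + 0.2490×0.35322638 = 0.534263
  M+6: 0.2490×0.59428681 = 0.147977
Scale to base peak (0.534263) = 100: 7.4 : 52.1 : 100.0 : 27.7

7.4 : 52.1 : 100.0 : 27.7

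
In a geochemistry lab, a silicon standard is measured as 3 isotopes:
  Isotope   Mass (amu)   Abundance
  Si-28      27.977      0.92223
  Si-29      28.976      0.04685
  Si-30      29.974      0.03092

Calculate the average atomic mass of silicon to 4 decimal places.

Average mass = Σ (abundance × isotope mass) = 0.92223 × 27.977 + 0.04685 × 28.976 + 0.03092 × 29.974
= 25.80123 + 1.35753 + 0.92680 = 28.08556 amu

28.0856 amu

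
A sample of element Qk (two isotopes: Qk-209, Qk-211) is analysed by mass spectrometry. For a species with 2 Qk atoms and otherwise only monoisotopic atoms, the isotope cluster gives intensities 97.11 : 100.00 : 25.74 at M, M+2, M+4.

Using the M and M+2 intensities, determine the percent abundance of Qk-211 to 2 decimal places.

Let p = fractional abundance of Qk-209. I(M+2)/I(M) = [C(2,1)·p^1·(1−p)] / p^2 = 2·(1−p)/p = 100.00/97.11 = 1.0298
(1−p)/p = 1.0298/2 = 0.5149  ⇒  p = 1/(1 + 0.5149) = 0.6601
Qk-209: 66.01%, Qk-211: 33.99%.

33.99%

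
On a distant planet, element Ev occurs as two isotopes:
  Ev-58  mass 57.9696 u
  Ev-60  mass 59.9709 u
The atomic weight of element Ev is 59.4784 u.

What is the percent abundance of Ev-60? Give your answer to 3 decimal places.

75.391%

Let x be the fractional abundance of Ev-58; then Ev-60 has abundance 1 − x.
57.9696·x + 59.9709·(1 − x) = 59.4784
(57.9696 − 59.9709)·x = 59.4784 − 59.9709
x = -0.4925 / -2.0013 = 0.24609 → 24.609% Ev-58, 75.391% Ev-60.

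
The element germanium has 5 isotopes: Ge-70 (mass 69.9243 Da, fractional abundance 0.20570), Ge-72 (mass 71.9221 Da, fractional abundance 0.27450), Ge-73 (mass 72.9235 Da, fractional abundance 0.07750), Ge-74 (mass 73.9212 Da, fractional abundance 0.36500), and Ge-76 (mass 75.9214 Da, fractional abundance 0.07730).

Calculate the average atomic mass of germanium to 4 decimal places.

The abundance-weighted mean is 0.20570 × 69.9243 + 0.27450 × 71.9221 + 0.07750 × 72.9235 + 0.36500 × 73.9212 + 0.07730 × 75.9214
= 14.38343 + 19.74262 + 5.65157 + 26.98124 + 5.86872 = 72.62758 Da

72.6276 Da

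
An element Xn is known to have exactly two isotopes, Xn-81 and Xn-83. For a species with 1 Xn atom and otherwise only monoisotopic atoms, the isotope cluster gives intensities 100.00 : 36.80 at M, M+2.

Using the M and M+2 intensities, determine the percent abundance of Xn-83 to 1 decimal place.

Let p = fractional abundance of Xn-81. I(M+2)/I(M) = [C(1,1)·p^0·(1−p)] / p^1 = 1·(1−p)/p = 36.80/100.00 = 0.3680
(1−p)/p = 0.3680/1 = 0.3680  ⇒  p = 1/(1 + 0.3680) = 0.7310
Xn-81: 73.1%, Xn-83: 26.9%.

26.9%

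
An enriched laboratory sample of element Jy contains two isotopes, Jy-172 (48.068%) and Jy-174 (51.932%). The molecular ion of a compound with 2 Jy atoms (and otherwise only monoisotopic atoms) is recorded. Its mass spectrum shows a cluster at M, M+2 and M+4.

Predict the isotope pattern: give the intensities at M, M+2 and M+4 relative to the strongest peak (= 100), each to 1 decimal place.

Expanding (0.48068 + 0.51932)^2:
P(M) = 0.48068^2 = 0.231053
P(M+2) = 2 × 0.48068^1 × 0.51932^1 = 0.499253
P(M+4) = 0.51932^2 = 0.269693
The M+2 peak is largest (0.499253); scaling to 100 gives 46.3 : 100.0 : 54.0.

46.3 : 100.0 : 54.0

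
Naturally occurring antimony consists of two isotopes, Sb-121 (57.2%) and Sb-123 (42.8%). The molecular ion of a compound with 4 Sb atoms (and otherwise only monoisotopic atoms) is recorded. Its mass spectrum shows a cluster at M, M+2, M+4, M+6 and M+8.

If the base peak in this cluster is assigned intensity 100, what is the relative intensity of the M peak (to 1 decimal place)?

(0.572 + 0.428)^4 gives M 0.1070, M+2 0.3204, M+4 0.3596, M+6 0.1794, M+8 0.0336; the largest is M+4.
P(M+4) = C(4,2) × 0.572^2 × 0.428^2 = 6 × 0.327184 × 0.183184 = 0.359609 (base)
P(M) = C(4,0) × 0.572^4 × 0.428^0 = 1 × 0.10704937 × 1.0000 = 0.107049
Relative intensity = 0.107049 / 0.359609 × 100 = 29.8

29.8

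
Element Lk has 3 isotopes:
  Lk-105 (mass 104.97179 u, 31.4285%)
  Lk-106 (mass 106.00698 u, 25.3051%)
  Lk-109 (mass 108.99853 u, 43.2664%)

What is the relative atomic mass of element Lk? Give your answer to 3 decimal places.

106.976 u

Ar = Σ fᵢ·mᵢ = 0.314285 × 104.97179 + 0.253051 × 106.00698 + 0.432664 × 108.99853
= 32.991059 + 26.825172 + 47.159740 = 106.975971 u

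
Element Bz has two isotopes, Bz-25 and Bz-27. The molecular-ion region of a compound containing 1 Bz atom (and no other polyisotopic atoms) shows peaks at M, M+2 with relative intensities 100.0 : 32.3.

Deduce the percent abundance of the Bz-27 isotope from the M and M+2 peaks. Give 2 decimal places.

Write p for the Bz-25 fraction. I(M+2)/I(M) = [C(1,1)·p^0·(1−p)] / p^1 = 1·(1−p)/p = 32.3/100.0 = 0.3230
(1−p)/p = 0.3230/1 = 0.3230  ⇒  p = 1/(1 + 0.3230) = 0.7559
Bz-25: 75.59%, Bz-27: 24.41%.

24.41%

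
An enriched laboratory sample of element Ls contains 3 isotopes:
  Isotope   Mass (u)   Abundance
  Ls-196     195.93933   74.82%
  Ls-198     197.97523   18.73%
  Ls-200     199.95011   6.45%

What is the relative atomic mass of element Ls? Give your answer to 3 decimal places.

The abundance-weighted mean is 0.7482 × 195.93933 + 0.1873 × 197.97523 + 0.0645 × 199.95011
= 146.601807 + 37.080761 + 12.896782 = 196.579350 u

196.579 u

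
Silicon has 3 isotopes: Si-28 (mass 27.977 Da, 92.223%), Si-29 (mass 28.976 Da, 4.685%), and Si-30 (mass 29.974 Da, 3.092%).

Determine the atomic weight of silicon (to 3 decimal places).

Weight each isotope mass by its fractional abundance: 0.92223 × 27.977 + 0.04685 × 28.976 + 0.03092 × 29.974
= 25.8012 + 1.3575 + 0.9268 = 28.0855 Da

28.086 Da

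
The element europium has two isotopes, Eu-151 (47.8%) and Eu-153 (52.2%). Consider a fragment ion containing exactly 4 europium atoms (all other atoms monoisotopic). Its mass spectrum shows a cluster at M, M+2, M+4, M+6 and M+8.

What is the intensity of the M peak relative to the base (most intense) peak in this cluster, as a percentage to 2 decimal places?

Binomial terms of (0.478 + 0.522)^4: M 0.0522, M+2 0.2280, M+4 0.3735, M+6 0.2720, M+8 0.0742 → M+4 is the base peak.
P(M+4) = C(4,2) × 0.478^2 × 0.522^2 = 6 × 0.228484 × 0.272484 = 0.373549 (base)
P(M) = C(4,0) × 0.478^4 × 0.522^0 = 1 × 0.05220494 × 1.0000 = 0.052205
Relative intensity = 0.052205 / 0.373549 × 100 = 13.98

13.98%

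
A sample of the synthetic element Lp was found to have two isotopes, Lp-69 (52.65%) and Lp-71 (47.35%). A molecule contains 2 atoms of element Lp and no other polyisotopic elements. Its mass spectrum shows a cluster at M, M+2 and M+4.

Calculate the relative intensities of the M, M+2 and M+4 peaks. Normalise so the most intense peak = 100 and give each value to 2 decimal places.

The 2 Lp atoms are independent, so intensities follow the terms of (0.5265 + 0.4735)^2.
P(M) = 0.5265^2 = 0.277202
P(M+2) = 2 × 0.5265^1 × 0.4735^1 = 0.498596
P(M+4) = 0.4735^2 = 0.224202
The M+2 peak is largest (0.498596); scaling to 100 gives 55.60 : 100.00 : 44.97.

55.60 : 100.00 : 44.97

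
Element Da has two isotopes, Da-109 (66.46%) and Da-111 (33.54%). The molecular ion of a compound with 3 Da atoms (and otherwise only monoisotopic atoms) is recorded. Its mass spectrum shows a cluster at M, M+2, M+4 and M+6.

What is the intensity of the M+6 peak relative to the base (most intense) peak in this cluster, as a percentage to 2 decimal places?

Term probabilities: M 0.2935, M+2 0.4444, M+4 0.2243, M+6 0.0377. Base peak = M+2.
P(M+2) = C(3,1) × 0.6646^2 × 0.3354^1 = 3 × 0.44169316 × 0.3354 = 0.444432 (base)
P(M+6) = C(3,3) × 0.6646^0 × 0.3354^3 = 1 × 1.0000 × 0.03773021 = 0.037730
Relative intensity = 0.037730 / 0.444432 × 100 = 8.49

8.49%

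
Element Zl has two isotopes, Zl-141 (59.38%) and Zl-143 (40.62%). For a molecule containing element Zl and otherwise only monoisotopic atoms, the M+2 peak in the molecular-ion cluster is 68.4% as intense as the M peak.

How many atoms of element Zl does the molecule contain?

1

The M+2/M ratio from n Zl atoms is n · q/p = n · 0.4062/0.5938.
n = 0.684 × 0.5938/0.4062 = 1.00 ≈ 1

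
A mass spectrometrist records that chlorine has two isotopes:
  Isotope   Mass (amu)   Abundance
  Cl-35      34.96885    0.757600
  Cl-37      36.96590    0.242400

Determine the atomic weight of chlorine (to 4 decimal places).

The abundance-weighted mean is 0.757600 × 34.96885 + 0.242400 × 36.96590
= 26.492401 + 8.960534 = 35.452935 amu

35.4529 amu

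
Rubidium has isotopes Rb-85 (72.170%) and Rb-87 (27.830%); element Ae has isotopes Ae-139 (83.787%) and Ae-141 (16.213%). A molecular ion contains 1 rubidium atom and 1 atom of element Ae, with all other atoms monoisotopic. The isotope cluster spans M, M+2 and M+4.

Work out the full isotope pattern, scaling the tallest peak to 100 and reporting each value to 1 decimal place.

100.0 : 57.9 : 7.5

Rubidium pattern (n=1): 0.7217 : 0.2783
Element Ae pattern (n=1): 0.83787 : 0.16213
Convolve the two distributions (both contribute in 2-u steps):
  M: 0.7217×0.83787 = 0.604691
  M+2: 0.7217×0.16213 + 0.2783×0.83787 = 0.350188
  M+4: 0.2783×0.16213 = 0.045121
Scale to base peak (0.604691) = 100: 100.0 : 57.9 : 7.5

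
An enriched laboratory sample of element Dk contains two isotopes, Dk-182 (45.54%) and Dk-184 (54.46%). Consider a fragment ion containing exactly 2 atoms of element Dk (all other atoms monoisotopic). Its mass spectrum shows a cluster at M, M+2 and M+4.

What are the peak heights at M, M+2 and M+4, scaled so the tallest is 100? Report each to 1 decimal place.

The 2 Dk atoms are independent, so intensities follow the terms of (0.4554 + 0.5446)^2.
P(M) = 0.4554^2 = 0.207389
P(M+2) = 2 × 0.4554^1 × 0.5446^1 = 0.496022
P(M+4) = 0.5446^2 = 0.296589
The M+2 peak is largest (0.496022); scaling to 100 gives 41.8 : 100.0 : 59.8.

41.8 : 100.0 : 59.8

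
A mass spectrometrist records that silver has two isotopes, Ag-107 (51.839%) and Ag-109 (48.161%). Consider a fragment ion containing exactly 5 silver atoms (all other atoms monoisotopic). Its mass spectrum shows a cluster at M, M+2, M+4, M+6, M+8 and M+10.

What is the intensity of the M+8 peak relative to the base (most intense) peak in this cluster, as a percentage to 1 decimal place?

43.2%

(0.51839 + 0.48161)^5 gives M 0.0374, M+2 0.1739, M+4 0.3231, M+6 0.3002, M+8 0.1394, M+10 0.0259; the largest is M+4.
P(M+4) = C(5,2) × 0.51839^3 × 0.48161^2 = 10 × 0.13930601 × 0.23194819 = 0.323118 (base)
P(M+8) = C(5,4) × 0.51839^1 × 0.48161^4 = 5 × 0.51839 × 0.05379996 = 0.139447
Relative intensity = 0.139447 / 0.323118 × 100 = 43.2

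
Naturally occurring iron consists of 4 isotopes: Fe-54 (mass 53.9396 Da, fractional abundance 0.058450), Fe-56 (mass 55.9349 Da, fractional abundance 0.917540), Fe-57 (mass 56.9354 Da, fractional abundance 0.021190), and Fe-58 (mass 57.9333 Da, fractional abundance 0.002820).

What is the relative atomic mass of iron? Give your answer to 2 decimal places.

Weight each isotope mass by its fractional abundance: 0.058450 × 53.9396 + 0.917540 × 55.9349 + 0.021190 × 56.9354 + 0.002820 × 57.9333
= 3.15277 + 51.32251 + 1.20646 + 0.16337 = 55.84511 Da

55.85 Da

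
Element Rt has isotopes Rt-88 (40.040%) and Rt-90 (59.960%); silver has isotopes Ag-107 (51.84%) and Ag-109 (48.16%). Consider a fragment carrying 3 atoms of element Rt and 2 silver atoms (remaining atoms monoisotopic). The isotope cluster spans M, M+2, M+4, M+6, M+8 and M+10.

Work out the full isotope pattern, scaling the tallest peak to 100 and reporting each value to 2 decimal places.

Element Rt pattern (n=3): 0.06419219 : 0.2883839 : 0.43185562 : 0.21556829
Silver pattern (n=2): 0.26873856 : 0.49932288 : 0.23193856
Convolve the two distributions (both contribute in 2-u steps):
  M: 0.06419219×0.26873856 = 0.017251
  M+2: 0.06419219×0.49932288 + 0.2883839×0.26873856 = 0.109553
  M+4: 0.06419219×0.23193856 + 0.2883839×0.49932288 + 0.43185562×0.26873856 = 0.274942
  M+6: 0.2883839×0.23193856 + 0.43185562×0.49932288 + 0.21556829×0.26873856 = 0.340454
  M+8: 0.43185562×0.23193856 + 0.21556829×0.49932288 = 0.207802
  M+10: 0.21556829×0.23193856 = 0.049999
Scale to base peak (0.340454) = 100: 5.07 : 32.18 : 80.76 : 100.00 : 61.04 : 14.69

5.07 : 32.18 : 80.76 : 100.00 : 61.04 : 14.69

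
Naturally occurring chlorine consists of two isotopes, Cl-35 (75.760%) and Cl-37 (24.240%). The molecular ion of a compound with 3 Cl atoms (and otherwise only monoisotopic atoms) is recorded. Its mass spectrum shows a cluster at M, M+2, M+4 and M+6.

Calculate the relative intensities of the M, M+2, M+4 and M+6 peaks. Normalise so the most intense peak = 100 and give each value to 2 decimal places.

100.00 : 95.99 : 30.71 : 3.28

The 3 Cl atoms are independent, so intensities follow the terms of (0.75760 + 0.24240)^3.
P(M) = 0.75760^3 = 0.434830
P(M+2) = 3 × 0.75760^2 × 0.24240^1 = 0.417382
P(M+4) = 3 × 0.75760^1 × 0.24240^2 = 0.133545
P(M+6) = 0.24240^3 = 0.014243
The M peak is largest (0.434830); scaling to 100 gives 100.00 : 95.99 : 30.71 : 3.28.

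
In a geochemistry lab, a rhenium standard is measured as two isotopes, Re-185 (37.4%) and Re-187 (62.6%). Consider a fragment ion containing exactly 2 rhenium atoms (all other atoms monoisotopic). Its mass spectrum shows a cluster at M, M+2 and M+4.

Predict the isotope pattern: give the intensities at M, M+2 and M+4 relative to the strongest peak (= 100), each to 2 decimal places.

Expanding (0.374 + 0.626)^2:
P(M) = 0.374^2 = 0.139876
P(M+2) = 2 × 0.374^1 × 0.626^1 = 0.468248
P(M+4) = 0.626^2 = 0.391876
The M+2 peak is largest (0.468248); scaling to 100 gives 29.87 : 100.00 : 83.69.

29.87 : 100.00 : 83.69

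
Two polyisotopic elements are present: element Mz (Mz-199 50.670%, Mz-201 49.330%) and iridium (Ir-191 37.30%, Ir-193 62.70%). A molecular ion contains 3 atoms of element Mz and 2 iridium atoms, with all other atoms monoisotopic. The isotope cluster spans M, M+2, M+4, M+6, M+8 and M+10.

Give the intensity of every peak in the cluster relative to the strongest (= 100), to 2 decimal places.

5.34 : 33.53 : 82.67 : 100.00 : 59.44 : 13.92

Element Mz pattern (n=3): 0.13009264 : 0.37995676 : 0.36990857 : 0.12004203
Iridium pattern (n=2): 0.139129 : 0.467742 : 0.393129
Convolve the two distributions (both contribute in 2-u steps):
  M: 0.13009264×0.139129 = 0.018100
  M+2: 0.13009264×0.467742 + 0.37995676×0.139129 = 0.113713
  M+4: 0.13009264×0.393129 + 0.37995676×0.467742 + 0.36990857×0.139129 = 0.280330
  M+6: 0.37995676×0.393129 + 0.36990857×0.467742 + 0.12004203×0.139129 = 0.339095
  M+8: 0.36990857×0.393129 + 0.12004203×0.467742 = 0.201570
  M+10: 0.12004203×0.393129 = 0.047192
Scale to base peak (0.339095) = 100: 5.34 : 33.53 : 82.67 : 100.00 : 59.44 : 13.92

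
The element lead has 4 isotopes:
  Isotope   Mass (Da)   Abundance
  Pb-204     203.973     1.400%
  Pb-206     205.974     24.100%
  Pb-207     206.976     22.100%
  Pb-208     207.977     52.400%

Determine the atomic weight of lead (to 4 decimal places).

Weight each isotope mass by its fractional abundance: 0.01400 × 203.973 + 0.24100 × 205.974 + 0.22100 × 206.976 + 0.52400 × 207.977
= 2.85562 + 49.63973 + 45.74170 + 108.97995 = 207.21700 Da

207.2170 Da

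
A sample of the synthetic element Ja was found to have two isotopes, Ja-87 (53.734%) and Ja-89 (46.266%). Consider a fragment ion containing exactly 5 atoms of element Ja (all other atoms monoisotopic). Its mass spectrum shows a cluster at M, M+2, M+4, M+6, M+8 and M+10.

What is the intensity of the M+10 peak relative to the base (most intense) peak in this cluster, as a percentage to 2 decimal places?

(0.53734 + 0.46266)^5 gives M 0.0448, M+2 0.1929, M+4 0.3321, M+6 0.2859, M+8 0.1231, M+10 0.0212; the largest is M+4.
P(M+4) = C(5,2) × 0.53734^3 × 0.46266^2 = 10 × 0.15514848 × 0.21405428 = 0.332102 (base)
P(M+10) = C(5,5) × 0.53734^0 × 0.46266^5 = 1 × 1.0000 × 0.02119873 = 0.021199
Relative intensity = 0.021199 / 0.332102 × 100 = 6.38

6.38%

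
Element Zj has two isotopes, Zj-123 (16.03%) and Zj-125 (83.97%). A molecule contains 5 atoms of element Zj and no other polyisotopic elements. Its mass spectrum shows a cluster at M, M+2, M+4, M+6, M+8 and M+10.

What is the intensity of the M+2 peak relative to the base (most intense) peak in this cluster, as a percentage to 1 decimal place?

Term probabilities: M 0.0001, M+2 0.0028, M+4 0.0290, M+6 0.1521, M+8 0.3985, M+10 0.4175. Base peak = M+10.
P(M+10) = C(5,5) × 0.1603^0 × 0.8397^5 = 1 × 1.0000 × 0.41746567 = 0.417466 (base)
P(M+2) = C(5,1) × 0.1603^4 × 0.8397^1 = 5 × 0.00066029 × 0.8397 = 0.002772
Relative intensity = 0.002772 / 0.417466 × 100 = 0.7

0.7%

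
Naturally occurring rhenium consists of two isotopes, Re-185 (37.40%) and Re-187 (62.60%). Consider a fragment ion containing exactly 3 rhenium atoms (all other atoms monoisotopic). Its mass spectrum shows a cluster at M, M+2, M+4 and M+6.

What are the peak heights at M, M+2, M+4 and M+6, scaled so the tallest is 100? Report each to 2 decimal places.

11.90 : 59.74 : 100.00 : 55.79

The 3 Re atoms are independent, so intensities follow the terms of (0.3740 + 0.6260)^3.
P(M) = 0.3740^3 = 0.052314
P(M+2) = 3 × 0.3740^2 × 0.6260^1 = 0.262687
P(M+4) = 3 × 0.3740^1 × 0.6260^2 = 0.439685
P(M+6) = 0.6260^3 = 0.245314
The M+4 peak is largest (0.439685); scaling to 100 gives 11.90 : 59.74 : 100.00 : 55.79.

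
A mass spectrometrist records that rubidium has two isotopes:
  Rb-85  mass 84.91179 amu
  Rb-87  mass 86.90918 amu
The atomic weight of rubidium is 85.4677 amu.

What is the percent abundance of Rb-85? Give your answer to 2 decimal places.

72.17%

Let x be the fractional abundance of Rb-85; then Rb-87 has abundance 1 − x.
84.91179·x + 86.90918·(1 − x) = 85.4677
(84.91179 − 86.90918)·x = 85.4677 − 86.90918
x = -1.44148 / -1.99739 = 0.72168 → 72.17% Rb-85, 27.83% Rb-87.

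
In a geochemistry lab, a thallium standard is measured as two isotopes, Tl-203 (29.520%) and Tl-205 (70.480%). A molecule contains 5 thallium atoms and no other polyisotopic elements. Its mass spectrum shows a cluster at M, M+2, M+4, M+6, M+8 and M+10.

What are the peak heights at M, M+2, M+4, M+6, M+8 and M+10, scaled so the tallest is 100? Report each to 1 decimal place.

The 5 Tl atoms are independent, so intensities follow the terms of (0.29520 + 0.70480)^5.
P(M) = 0.29520^5 = 0.002242
P(M+2) = 5 × 0.29520^4 × 0.70480^1 = 0.026761
P(M+4) = 10 × 0.29520^3 × 0.70480^2 = 0.127785
P(M+6) = 10 × 0.29520^2 × 0.70480^3 = 0.305092
P(M+8) = 5 × 0.29520^1 × 0.70480^4 = 0.364208
P(M+10) = 0.70480^5 = 0.173912
The M+8 peak is largest (0.364208); scaling to 100 gives 0.6 : 7.3 : 35.1 : 83.8 : 100.0 : 47.8.

0.6 : 7.3 : 35.1 : 83.8 : 100.0 : 47.8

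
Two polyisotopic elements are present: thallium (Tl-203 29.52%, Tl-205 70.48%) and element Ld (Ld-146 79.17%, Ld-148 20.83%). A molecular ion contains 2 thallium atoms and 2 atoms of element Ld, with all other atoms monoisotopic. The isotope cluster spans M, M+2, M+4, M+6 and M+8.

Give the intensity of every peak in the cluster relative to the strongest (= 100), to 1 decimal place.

12.1 : 64.0 : 100.0 : 40.2 : 4.8

Thallium pattern (n=2): 0.08714304 : 0.41611392 : 0.49674304
Element Ld pattern (n=2): 0.62678889 : 0.32982222 : 0.04338889
Convolve the two distributions (both contribute in 2-u steps):
  M: 0.08714304×0.62678889 = 0.054620
  M+2: 0.08714304×0.32982222 + 0.41611392×0.62678889 = 0.289557
  M+4: 0.08714304×0.04338889 + 0.41611392×0.32982222 + 0.49674304×0.62678889 = 0.452378
  M+6: 0.41611392×0.04338889 + 0.49674304×0.32982222 = 0.181892
  M+8: 0.49674304×0.04338889 = 0.021553
Scale to base peak (0.452378) = 100: 12.1 : 64.0 : 100.0 : 40.2 : 4.8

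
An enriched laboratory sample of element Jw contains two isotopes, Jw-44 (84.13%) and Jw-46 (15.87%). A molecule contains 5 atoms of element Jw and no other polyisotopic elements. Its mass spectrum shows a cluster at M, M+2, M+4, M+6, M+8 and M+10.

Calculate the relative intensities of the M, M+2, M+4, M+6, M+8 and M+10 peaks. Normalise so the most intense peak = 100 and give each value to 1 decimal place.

100.0 : 94.3 : 35.6 : 6.7 : 0.6 : 0.0

The 5 Jw atoms are independent, so intensities follow the terms of (0.8413 + 0.1587)^5.
P(M) = 0.8413^5 = 0.421458
P(M+2) = 5 × 0.8413^4 × 0.1587^1 = 0.397512
P(M+4) = 10 × 0.8413^3 × 0.1587^2 = 0.149971
P(M+6) = 10 × 0.8413^2 × 0.1587^3 = 0.028290
P(M+8) = 5 × 0.8413^1 × 0.1587^4 = 0.002668
P(M+10) = 0.1587^5 = 0.000101
The M peak is largest (0.421458); scaling to 100 gives 100.0 : 94.3 : 35.6 : 6.7 : 0.6 : 0.0.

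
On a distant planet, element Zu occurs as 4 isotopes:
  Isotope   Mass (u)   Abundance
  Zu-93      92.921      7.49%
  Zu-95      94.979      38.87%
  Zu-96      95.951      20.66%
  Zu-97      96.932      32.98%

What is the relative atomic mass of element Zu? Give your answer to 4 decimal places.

Ar = Σ fᵢ·mᵢ = 0.0749 × 92.921 + 0.3887 × 94.979 + 0.2066 × 95.951 + 0.3298 × 96.932
= 6.95978 + 36.91834 + 19.82348 + 31.96817 = 95.66977 u

95.6698 u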